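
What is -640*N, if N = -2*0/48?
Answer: 0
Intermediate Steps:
N = 0 (N = 0*(1/48) = 0)
-640*N = -640*0 = 0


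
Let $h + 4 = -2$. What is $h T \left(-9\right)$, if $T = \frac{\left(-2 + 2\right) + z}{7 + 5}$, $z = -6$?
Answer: $-27$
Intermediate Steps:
$h = -6$ ($h = -4 - 2 = -6$)
$T = - \frac{1}{2}$ ($T = \frac{\left(-2 + 2\right) - 6}{7 + 5} = \frac{0 - 6}{12} = \left(-6\right) \frac{1}{12} = - \frac{1}{2} \approx -0.5$)
$h T \left(-9\right) = \left(-6\right) \left(- \frac{1}{2}\right) \left(-9\right) = 3 \left(-9\right) = -27$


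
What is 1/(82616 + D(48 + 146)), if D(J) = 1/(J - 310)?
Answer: 116/9583455 ≈ 1.2104e-5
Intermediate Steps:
D(J) = 1/(-310 + J)
1/(82616 + D(48 + 146)) = 1/(82616 + 1/(-310 + (48 + 146))) = 1/(82616 + 1/(-310 + 194)) = 1/(82616 + 1/(-116)) = 1/(82616 - 1/116) = 1/(9583455/116) = 116/9583455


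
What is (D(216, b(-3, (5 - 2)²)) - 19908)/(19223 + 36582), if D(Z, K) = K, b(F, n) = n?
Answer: -19899/55805 ≈ -0.35658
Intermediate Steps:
(D(216, b(-3, (5 - 2)²)) - 19908)/(19223 + 36582) = ((5 - 2)² - 19908)/(19223 + 36582) = (3² - 19908)/55805 = (9 - 19908)*(1/55805) = -19899*1/55805 = -19899/55805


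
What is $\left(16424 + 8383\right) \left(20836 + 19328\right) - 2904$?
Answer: $996345444$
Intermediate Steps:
$\left(16424 + 8383\right) \left(20836 + 19328\right) - 2904 = 24807 \cdot 40164 + \left(-13314 + 10410\right) = 996348348 - 2904 = 996345444$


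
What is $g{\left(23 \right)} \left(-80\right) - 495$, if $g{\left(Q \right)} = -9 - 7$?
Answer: $785$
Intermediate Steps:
$g{\left(Q \right)} = -16$
$g{\left(23 \right)} \left(-80\right) - 495 = \left(-16\right) \left(-80\right) - 495 = 1280 - 495 = 785$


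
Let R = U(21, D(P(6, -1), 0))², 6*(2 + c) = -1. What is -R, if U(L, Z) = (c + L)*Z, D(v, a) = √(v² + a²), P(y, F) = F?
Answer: -12769/36 ≈ -354.69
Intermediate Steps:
c = -13/6 (c = -2 + (⅙)*(-1) = -2 - ⅙ = -13/6 ≈ -2.1667)
D(v, a) = √(a² + v²)
U(L, Z) = Z*(-13/6 + L) (U(L, Z) = (-13/6 + L)*Z = Z*(-13/6 + L))
R = 12769/36 (R = (√(0² + (-1)²)*(-13 + 6*21)/6)² = (√(0 + 1)*(-13 + 126)/6)² = ((⅙)*√1*113)² = ((⅙)*1*113)² = (113/6)² = 12769/36 ≈ 354.69)
-R = -1*12769/36 = -12769/36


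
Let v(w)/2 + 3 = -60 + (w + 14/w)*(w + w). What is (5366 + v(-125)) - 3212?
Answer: 64584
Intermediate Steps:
v(w) = -126 + 4*w*(w + 14/w) (v(w) = -6 + 2*(-60 + (w + 14/w)*(w + w)) = -6 + 2*(-60 + (w + 14/w)*(2*w)) = -6 + 2*(-60 + 2*w*(w + 14/w)) = -6 + (-120 + 4*w*(w + 14/w)) = -126 + 4*w*(w + 14/w))
(5366 + v(-125)) - 3212 = (5366 + (-70 + 4*(-125)**2)) - 3212 = (5366 + (-70 + 4*15625)) - 3212 = (5366 + (-70 + 62500)) - 3212 = (5366 + 62430) - 3212 = 67796 - 3212 = 64584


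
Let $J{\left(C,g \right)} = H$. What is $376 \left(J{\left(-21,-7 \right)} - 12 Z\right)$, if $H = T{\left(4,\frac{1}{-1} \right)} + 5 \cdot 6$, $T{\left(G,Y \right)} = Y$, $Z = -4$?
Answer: $28952$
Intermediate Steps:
$H = 29$ ($H = \frac{1}{-1} + 5 \cdot 6 = -1 + 30 = 29$)
$J{\left(C,g \right)} = 29$
$376 \left(J{\left(-21,-7 \right)} - 12 Z\right) = 376 \left(29 - -48\right) = 376 \left(29 + 48\right) = 376 \cdot 77 = 28952$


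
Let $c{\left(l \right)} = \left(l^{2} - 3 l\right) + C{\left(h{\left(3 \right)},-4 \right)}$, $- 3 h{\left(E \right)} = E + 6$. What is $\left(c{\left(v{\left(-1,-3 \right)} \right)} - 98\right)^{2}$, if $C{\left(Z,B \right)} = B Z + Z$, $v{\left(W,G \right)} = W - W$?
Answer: $7921$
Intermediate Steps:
$v{\left(W,G \right)} = 0$
$h{\left(E \right)} = -2 - \frac{E}{3}$ ($h{\left(E \right)} = - \frac{E + 6}{3} = - \frac{6 + E}{3} = -2 - \frac{E}{3}$)
$C{\left(Z,B \right)} = Z + B Z$
$c{\left(l \right)} = 9 + l^{2} - 3 l$ ($c{\left(l \right)} = \left(l^{2} - 3 l\right) + \left(-2 - 1\right) \left(1 - 4\right) = \left(l^{2} - 3 l\right) + \left(-2 - 1\right) \left(-3\right) = \left(l^{2} - 3 l\right) - -9 = \left(l^{2} - 3 l\right) + 9 = 9 + l^{2} - 3 l$)
$\left(c{\left(v{\left(-1,-3 \right)} \right)} - 98\right)^{2} = \left(\left(9 + 0^{2} - 0\right) - 98\right)^{2} = \left(\left(9 + 0 + 0\right) - 98\right)^{2} = \left(9 - 98\right)^{2} = \left(-89\right)^{2} = 7921$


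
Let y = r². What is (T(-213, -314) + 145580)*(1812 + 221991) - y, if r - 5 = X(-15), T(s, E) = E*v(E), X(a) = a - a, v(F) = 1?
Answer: 32510966573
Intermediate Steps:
X(a) = 0
T(s, E) = E (T(s, E) = E*1 = E)
r = 5 (r = 5 + 0 = 5)
y = 25 (y = 5² = 25)
(T(-213, -314) + 145580)*(1812 + 221991) - y = (-314 + 145580)*(1812 + 221991) - 1*25 = 145266*223803 - 25 = 32510966598 - 25 = 32510966573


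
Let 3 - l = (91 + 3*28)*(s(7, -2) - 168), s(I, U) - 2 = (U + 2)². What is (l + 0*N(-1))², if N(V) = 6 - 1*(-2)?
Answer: 844076809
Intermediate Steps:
N(V) = 8 (N(V) = 6 + 2 = 8)
s(I, U) = 2 + (2 + U)² (s(I, U) = 2 + (U + 2)² = 2 + (2 + U)²)
l = 29053 (l = 3 - (91 + 3*28)*((2 + (2 - 2)²) - 168) = 3 - (91 + 84)*((2 + 0²) - 168) = 3 - 175*((2 + 0) - 168) = 3 - 175*(2 - 168) = 3 - 175*(-166) = 3 - 1*(-29050) = 3 + 29050 = 29053)
(l + 0*N(-1))² = (29053 + 0*8)² = (29053 + 0)² = 29053² = 844076809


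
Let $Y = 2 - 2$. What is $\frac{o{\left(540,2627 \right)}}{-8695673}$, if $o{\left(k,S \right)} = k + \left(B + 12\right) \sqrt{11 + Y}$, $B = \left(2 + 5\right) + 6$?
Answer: $- \frac{540}{8695673} - \frac{25 \sqrt{11}}{8695673} \approx -7.1635 \cdot 10^{-5}$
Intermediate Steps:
$Y = 0$
$B = 13$ ($B = 7 + 6 = 13$)
$o{\left(k,S \right)} = k + 25 \sqrt{11}$ ($o{\left(k,S \right)} = k + \left(13 + 12\right) \sqrt{11 + 0} = k + 25 \sqrt{11}$)
$\frac{o{\left(540,2627 \right)}}{-8695673} = \frac{540 + 25 \sqrt{11}}{-8695673} = \left(540 + 25 \sqrt{11}\right) \left(- \frac{1}{8695673}\right) = - \frac{540}{8695673} - \frac{25 \sqrt{11}}{8695673}$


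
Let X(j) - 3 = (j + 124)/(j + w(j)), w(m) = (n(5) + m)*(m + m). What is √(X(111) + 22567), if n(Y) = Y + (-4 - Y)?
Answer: √514179333861/4773 ≈ 150.23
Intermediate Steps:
n(Y) = -4
w(m) = 2*m*(-4 + m) (w(m) = (-4 + m)*(m + m) = (-4 + m)*(2*m) = 2*m*(-4 + m))
X(j) = 3 + (124 + j)/(j + 2*j*(-4 + j)) (X(j) = 3 + (j + 124)/(j + 2*j*(-4 + j)) = 3 + (124 + j)/(j + 2*j*(-4 + j)))
√(X(111) + 22567) = √(2*(62 - 10*111 + 3*111²)/(111*(-7 + 2*111)) + 22567) = √(2*(1/111)*(62 - 1110 + 3*12321)/(-7 + 222) + 22567) = √(2*(1/111)*(62 - 1110 + 36963)/215 + 22567) = √(2*(1/111)*(1/215)*35915 + 22567) = √(14366/4773 + 22567) = √(107726657/4773) = √514179333861/4773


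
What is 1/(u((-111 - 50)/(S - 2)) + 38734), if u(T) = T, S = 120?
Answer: 118/4570451 ≈ 2.5818e-5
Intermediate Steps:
1/(u((-111 - 50)/(S - 2)) + 38734) = 1/((-111 - 50)/(120 - 2) + 38734) = 1/(-161/118 + 38734) = 1/(4570451/118) = 118/4570451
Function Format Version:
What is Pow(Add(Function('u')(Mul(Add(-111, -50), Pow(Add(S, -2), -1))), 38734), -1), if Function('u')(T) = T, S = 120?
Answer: Rational(118, 4570451) ≈ 2.5818e-5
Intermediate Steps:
Pow(Add(Function('u')(Mul(Add(-111, -50), Pow(Add(S, -2), -1))), 38734), -1) = Pow(Add(Mul(Add(-111, -50), Pow(Add(120, -2), -1)), 38734), -1) = Pow(Add(Mul(-161, Pow(118, -1)), 38734), -1) = Pow(Add(Mul(-161, Rational(1, 118)), 38734), -1) = Pow(Add(Rational(-161, 118), 38734), -1) = Pow(Rational(4570451, 118), -1) = Rational(118, 4570451)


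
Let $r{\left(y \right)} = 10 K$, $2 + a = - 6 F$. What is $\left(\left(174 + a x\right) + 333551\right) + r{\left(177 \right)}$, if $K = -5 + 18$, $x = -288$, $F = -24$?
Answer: $292959$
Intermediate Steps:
$a = 142$ ($a = -2 - -144 = -2 + 144 = 142$)
$K = 13$
$r{\left(y \right)} = 130$ ($r{\left(y \right)} = 10 \cdot 13 = 130$)
$\left(\left(174 + a x\right) + 333551\right) + r{\left(177 \right)} = \left(\left(174 + 142 \left(-288\right)\right) + 333551\right) + 130 = \left(\left(174 - 40896\right) + 333551\right) + 130 = \left(-40722 + 333551\right) + 130 = 292829 + 130 = 292959$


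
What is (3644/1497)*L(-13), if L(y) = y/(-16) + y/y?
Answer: 26419/5988 ≈ 4.4120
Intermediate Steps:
L(y) = 1 - y/16 (L(y) = y*(-1/16) + 1 = -y/16 + 1 = 1 - y/16)
(3644/1497)*L(-13) = (3644/1497)*(1 - 1/16*(-13)) = (3644*(1/1497))*(1 + 13/16) = (3644/1497)*(29/16) = 26419/5988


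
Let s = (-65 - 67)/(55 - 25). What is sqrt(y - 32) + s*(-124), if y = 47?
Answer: 2728/5 + sqrt(15) ≈ 549.47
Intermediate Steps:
s = -22/5 (s = -132/30 = -132*1/30 = -22/5 ≈ -4.4000)
sqrt(y - 32) + s*(-124) = sqrt(47 - 32) - 22/5*(-124) = sqrt(15) + 2728/5 = 2728/5 + sqrt(15)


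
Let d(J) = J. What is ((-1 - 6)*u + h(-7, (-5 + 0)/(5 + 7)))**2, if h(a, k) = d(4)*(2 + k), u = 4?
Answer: 4225/9 ≈ 469.44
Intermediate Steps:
h(a, k) = 8 + 4*k (h(a, k) = 4*(2 + k) = 8 + 4*k)
((-1 - 6)*u + h(-7, (-5 + 0)/(5 + 7)))**2 = ((-1 - 6)*4 + (8 + 4*((-5 + 0)/(5 + 7))))**2 = (-7*4 + (8 + 4*(-5/12)))**2 = (-28 + (8 + 4*(-5*1/12)))**2 = (-28 + (8 + 4*(-5/12)))**2 = (-28 + (8 - 5/3))**2 = (-28 + 19/3)**2 = (-65/3)**2 = 4225/9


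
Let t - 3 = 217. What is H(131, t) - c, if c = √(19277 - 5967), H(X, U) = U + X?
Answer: 351 - 11*√110 ≈ 235.63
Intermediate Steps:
t = 220 (t = 3 + 217 = 220)
c = 11*√110 (c = √13310 = 11*√110 ≈ 115.37)
H(131, t) - c = (220 + 131) - 11*√110 = 351 - 11*√110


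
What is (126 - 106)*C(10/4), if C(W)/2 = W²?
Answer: 250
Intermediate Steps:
C(W) = 2*W²
(126 - 106)*C(10/4) = (126 - 106)*(2*(10/4)²) = 20*(2*(10*(¼))²) = 20*(2*(5/2)²) = 20*(2*(25/4)) = 20*(25/2) = 250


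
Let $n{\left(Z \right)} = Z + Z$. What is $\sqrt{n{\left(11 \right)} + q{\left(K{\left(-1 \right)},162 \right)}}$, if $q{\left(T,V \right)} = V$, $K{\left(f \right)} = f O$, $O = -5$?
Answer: $2 \sqrt{46} \approx 13.565$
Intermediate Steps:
$K{\left(f \right)} = - 5 f$ ($K{\left(f \right)} = f \left(-5\right) = - 5 f$)
$n{\left(Z \right)} = 2 Z$
$\sqrt{n{\left(11 \right)} + q{\left(K{\left(-1 \right)},162 \right)}} = \sqrt{2 \cdot 11 + 162} = \sqrt{22 + 162} = \sqrt{184} = 2 \sqrt{46}$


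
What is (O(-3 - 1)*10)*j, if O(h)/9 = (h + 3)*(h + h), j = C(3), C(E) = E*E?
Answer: 6480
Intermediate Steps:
C(E) = E**2
j = 9 (j = 3**2 = 9)
O(h) = 18*h*(3 + h) (O(h) = 9*((h + 3)*(h + h)) = 9*((3 + h)*(2*h)) = 9*(2*h*(3 + h)) = 18*h*(3 + h))
(O(-3 - 1)*10)*j = ((18*(-3 - 1)*(3 + (-3 - 1)))*10)*9 = ((18*(-4)*(3 - 4))*10)*9 = ((18*(-4)*(-1))*10)*9 = (72*10)*9 = 720*9 = 6480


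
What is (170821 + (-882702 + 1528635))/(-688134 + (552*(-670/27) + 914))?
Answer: -3675393/3154130 ≈ -1.1653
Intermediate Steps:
(170821 + (-882702 + 1528635))/(-688134 + (552*(-670/27) + 914)) = (170821 + 645933)/(-688134 + (552*(-670*1/27) + 914)) = 816754/(-688134 + (552*(-670/27) + 914)) = 816754/(-688134 + (-123280/9 + 914)) = 816754/(-688134 - 115054/9) = 816754/(-6308260/9) = 816754*(-9/6308260) = -3675393/3154130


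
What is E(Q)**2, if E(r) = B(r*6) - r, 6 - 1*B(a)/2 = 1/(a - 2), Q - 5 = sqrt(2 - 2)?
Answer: 9409/196 ≈ 48.005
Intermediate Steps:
Q = 5 (Q = 5 + sqrt(2 - 2) = 5 + sqrt(0) = 5 + 0 = 5)
B(a) = 12 - 2/(-2 + a) (B(a) = 12 - 2/(a - 2) = 12 - 2/(-2 + a))
E(r) = -r + 2*(-13 + 36*r)/(-2 + 6*r) (E(r) = 2*(-13 + 6*(r*6))/(-2 + r*6) - r = 2*(-13 + 6*(6*r))/(-2 + 6*r) - r = 2*(-13 + 36*r)/(-2 + 6*r) - r = -r + 2*(-13 + 36*r)/(-2 + 6*r))
E(Q)**2 = ((-13 - 3*5**2 + 37*5)/(-1 + 3*5))**2 = ((-13 - 3*25 + 185)/(-1 + 15))**2 = ((-13 - 75 + 185)/14)**2 = ((1/14)*97)**2 = (97/14)**2 = 9409/196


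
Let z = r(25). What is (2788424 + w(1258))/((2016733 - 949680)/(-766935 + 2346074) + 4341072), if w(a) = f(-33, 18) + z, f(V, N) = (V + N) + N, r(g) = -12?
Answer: 4403294874685/6855157164061 ≈ 0.64233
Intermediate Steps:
z = -12
f(V, N) = V + 2*N (f(V, N) = (N + V) + N = V + 2*N)
w(a) = -9 (w(a) = (-33 + 2*18) - 12 = (-33 + 36) - 12 = 3 - 12 = -9)
(2788424 + w(1258))/((2016733 - 949680)/(-766935 + 2346074) + 4341072) = (2788424 - 9)/((2016733 - 949680)/(-766935 + 2346074) + 4341072) = 2788415/(1067053/1579139 + 4341072) = 2788415/(6855157164061/1579139) = 2788415*(1579139/6855157164061) = 4403294874685/6855157164061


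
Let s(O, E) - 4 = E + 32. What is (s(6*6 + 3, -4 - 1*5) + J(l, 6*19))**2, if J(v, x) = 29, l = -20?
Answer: 3136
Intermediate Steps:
s(O, E) = 36 + E (s(O, E) = 4 + (E + 32) = 4 + (32 + E) = 36 + E)
(s(6*6 + 3, -4 - 1*5) + J(l, 6*19))**2 = ((36 + (-4 - 1*5)) + 29)**2 = ((36 + (-4 - 5)) + 29)**2 = ((36 - 9) + 29)**2 = (27 + 29)**2 = 56**2 = 3136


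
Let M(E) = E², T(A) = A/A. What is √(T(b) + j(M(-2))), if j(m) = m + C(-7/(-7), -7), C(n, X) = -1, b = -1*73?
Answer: 2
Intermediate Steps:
b = -73
T(A) = 1
j(m) = -1 + m (j(m) = m - 1 = -1 + m)
√(T(b) + j(M(-2))) = √(1 + (-1 + (-2)²)) = √(1 + (-1 + 4)) = √(1 + 3) = √4 = 2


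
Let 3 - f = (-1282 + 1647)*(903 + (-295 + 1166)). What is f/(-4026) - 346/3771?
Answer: 813451967/5060682 ≈ 160.74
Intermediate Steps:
f = -647507 (f = 3 - (-1282 + 1647)*(903 + (-295 + 1166)) = 3 - 365*(903 + 871) = 3 - 365*1774 = 3 - 1*647510 = 3 - 647510 = -647507)
f/(-4026) - 346/3771 = -647507/(-4026) - 346/3771 = -647507*(-1/4026) - 346*1/3771 = 647507/4026 - 346/3771 = 813451967/5060682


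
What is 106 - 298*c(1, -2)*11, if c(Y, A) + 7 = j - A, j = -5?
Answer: 32886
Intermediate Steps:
c(Y, A) = -12 - A (c(Y, A) = -7 + (-5 - A) = -12 - A)
106 - 298*c(1, -2)*11 = 106 - 298*(-12 - 1*(-2))*11 = 106 - 298*(-12 + 2)*11 = 106 - (-2980)*11 = 106 - 298*(-110) = 106 + 32780 = 32886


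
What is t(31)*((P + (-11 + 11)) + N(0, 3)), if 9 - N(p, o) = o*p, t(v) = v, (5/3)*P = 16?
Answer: 2883/5 ≈ 576.60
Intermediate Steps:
P = 48/5 (P = (3/5)*16 = 48/5 ≈ 9.6000)
N(p, o) = 9 - o*p
t(31)*((P + (-11 + 11)) + N(0, 3)) = 31*((48/5 + (-11 + 11)) + (9 - 1*3*0)) = 31*((48/5 + 0) + (9 + 0)) = 31*(48/5 + 9) = 31*(93/5) = 2883/5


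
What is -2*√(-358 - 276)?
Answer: -2*I*√634 ≈ -50.359*I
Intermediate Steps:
-2*√(-358 - 276) = -2*I*√634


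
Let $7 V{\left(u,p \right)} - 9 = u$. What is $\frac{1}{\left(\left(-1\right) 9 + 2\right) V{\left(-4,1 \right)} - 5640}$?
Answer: $- \frac{1}{5645} \approx -0.00017715$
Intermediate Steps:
$V{\left(u,p \right)} = \frac{9}{7} + \frac{u}{7}$
$\frac{1}{\left(\left(-1\right) 9 + 2\right) V{\left(-4,1 \right)} - 5640} = \frac{1}{\left(\left(-1\right) 9 + 2\right) \left(\frac{9}{7} + \frac{1}{7} \left(-4\right)\right) - 5640} = \frac{1}{\left(-9 + 2\right) \left(\frac{9}{7} - \frac{4}{7}\right) - 5640} = \frac{1}{\left(-7\right) \frac{5}{7} - 5640} = \frac{1}{-5 - 5640} = \frac{1}{-5645} = - \frac{1}{5645}$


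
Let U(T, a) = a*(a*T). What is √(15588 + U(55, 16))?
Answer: 2*√7417 ≈ 172.24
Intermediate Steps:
U(T, a) = T*a² (U(T, a) = a*(T*a) = T*a²)
√(15588 + U(55, 16)) = √(15588 + 55*16²) = √(15588 + 55*256) = √(15588 + 14080) = √29668 = 2*√7417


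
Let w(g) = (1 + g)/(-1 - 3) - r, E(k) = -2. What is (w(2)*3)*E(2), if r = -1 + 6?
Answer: 69/2 ≈ 34.500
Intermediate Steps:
r = 5
w(g) = -21/4 - g/4 (w(g) = (1 + g)/(-1 - 3) - 1*5 = (1 + g)/(-4) - 5 = (1 + g)*(-¼) - 5 = (-¼ - g/4) - 5 = -21/4 - g/4)
(w(2)*3)*E(2) = ((-21/4 - ¼*2)*3)*(-2) = ((-21/4 - ½)*3)*(-2) = -23/4*3*(-2) = -69/4*(-2) = 69/2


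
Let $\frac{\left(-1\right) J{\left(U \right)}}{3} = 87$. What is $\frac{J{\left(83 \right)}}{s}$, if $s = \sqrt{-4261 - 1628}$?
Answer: $\frac{87 i \sqrt{5889}}{1963} \approx 3.4011 i$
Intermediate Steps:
$J{\left(U \right)} = -261$ ($J{\left(U \right)} = \left(-3\right) 87 = -261$)
$s = i \sqrt{5889}$ ($s = \sqrt{-4261 - 1628} = \sqrt{-5889} = i \sqrt{5889} \approx 76.74 i$)
$\frac{J{\left(83 \right)}}{s} = - \frac{261}{i \sqrt{5889}} = - 261 \left(- \frac{i \sqrt{5889}}{5889}\right) = \frac{87 i \sqrt{5889}}{1963}$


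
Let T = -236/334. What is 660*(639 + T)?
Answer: 70352700/167 ≈ 4.2127e+5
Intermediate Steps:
T = -118/167 (T = -236*1/334 = -118/167 ≈ -0.70659)
660*(639 + T) = 660*(639 - 118/167) = 660*(106595/167) = 70352700/167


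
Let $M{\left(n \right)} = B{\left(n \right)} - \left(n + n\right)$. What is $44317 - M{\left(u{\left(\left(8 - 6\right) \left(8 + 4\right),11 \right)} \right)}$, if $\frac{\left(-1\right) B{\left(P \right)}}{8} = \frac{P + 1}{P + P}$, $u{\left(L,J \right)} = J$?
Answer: $\frac{487777}{11} \approx 44343.0$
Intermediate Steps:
$B{\left(P \right)} = - \frac{4 \left(1 + P\right)}{P}$ ($B{\left(P \right)} = - 8 \frac{P + 1}{P + P} = - 8 \frac{1 + P}{2 P} = - \frac{4 \left(1 + P\right)}{P}$)
$M{\left(n \right)} = -4 - \frac{4}{n} - 2 n$ ($M{\left(n \right)} = \left(-4 - \frac{4}{n}\right) - \left(n + n\right) = \left(-4 - \frac{4}{n}\right) - 2 n = -4 - \frac{4}{n} - 2 n$)
$44317 - M{\left(u{\left(\left(8 - 6\right) \left(8 + 4\right),11 \right)} \right)} = 44317 - \left(-4 - \frac{4}{11} - 22\right) = 44317 - - \frac{290}{11} = 44317 + \frac{290}{11} = \frac{487777}{11}$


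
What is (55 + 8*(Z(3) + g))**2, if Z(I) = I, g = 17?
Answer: 46225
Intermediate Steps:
(55 + 8*(Z(3) + g))**2 = (55 + 8*(3 + 17))**2 = (55 + 8*20)**2 = (55 + 160)**2 = 215**2 = 46225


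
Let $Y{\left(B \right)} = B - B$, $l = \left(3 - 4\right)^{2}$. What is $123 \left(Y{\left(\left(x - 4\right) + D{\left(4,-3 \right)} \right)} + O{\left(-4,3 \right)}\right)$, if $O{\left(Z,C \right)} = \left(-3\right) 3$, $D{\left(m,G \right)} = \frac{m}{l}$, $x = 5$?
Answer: $-1107$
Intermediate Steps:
$l = 1$ ($l = \left(-1\right)^{2} = 1$)
$D{\left(m,G \right)} = m$ ($D{\left(m,G \right)} = \frac{m}{1} = m 1 = m$)
$O{\left(Z,C \right)} = -9$
$Y{\left(B \right)} = 0$
$123 \left(Y{\left(\left(x - 4\right) + D{\left(4,-3 \right)} \right)} + O{\left(-4,3 \right)}\right) = 123 \left(0 - 9\right) = 123 \left(-9\right) = -1107$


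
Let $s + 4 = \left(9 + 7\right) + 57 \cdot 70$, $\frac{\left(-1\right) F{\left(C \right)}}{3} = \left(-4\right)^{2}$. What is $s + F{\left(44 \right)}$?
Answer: $3954$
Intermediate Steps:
$F{\left(C \right)} = -48$ ($F{\left(C \right)} = - 3 \left(-4\right)^{2} = \left(-3\right) 16 = -48$)
$s = 4002$ ($s = -4 + \left(\left(9 + 7\right) + 57 \cdot 70\right) = -4 + \left(16 + 3990\right) = -4 + 4006 = 4002$)
$s + F{\left(44 \right)} = 4002 - 48 = 3954$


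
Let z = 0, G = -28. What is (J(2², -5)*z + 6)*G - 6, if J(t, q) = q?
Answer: -174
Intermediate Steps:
(J(2², -5)*z + 6)*G - 6 = (-5*0 + 6)*(-28) - 6 = (0 + 6)*(-28) - 6 = 6*(-28) - 6 = -168 - 6 = -174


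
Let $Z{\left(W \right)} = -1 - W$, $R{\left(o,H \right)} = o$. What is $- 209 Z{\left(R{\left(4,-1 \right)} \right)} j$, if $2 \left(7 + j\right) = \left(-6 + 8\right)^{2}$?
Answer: $-5225$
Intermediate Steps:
$j = -5$ ($j = -7 + \frac{\left(-6 + 8\right)^{2}}{2} = -7 + \frac{2^{2}}{2} = -7 + \frac{1}{2} \cdot 4 = -7 + 2 = -5$)
$- 209 Z{\left(R{\left(4,-1 \right)} \right)} j = - 209 \left(-1 - 4\right) \left(-5\right) = \left(-209\right) \left(-5\right) \left(-5\right) = 1045 \left(-5\right) = -5225$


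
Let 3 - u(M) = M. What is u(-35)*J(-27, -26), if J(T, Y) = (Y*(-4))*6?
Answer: 23712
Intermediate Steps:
u(M) = 3 - M
J(T, Y) = -24*Y (J(T, Y) = -4*Y*6 = -24*Y)
u(-35)*J(-27, -26) = (3 - 1*(-35))*(-24*(-26)) = (3 + 35)*624 = 38*624 = 23712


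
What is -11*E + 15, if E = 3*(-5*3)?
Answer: 510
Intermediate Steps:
E = -45 (E = 3*(-15) = -45)
-11*E + 15 = -11*(-45) + 15 = 495 + 15 = 510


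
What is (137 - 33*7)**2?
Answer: 8836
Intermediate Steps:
(137 - 33*7)**2 = (137 - 231)**2 = (-94)**2 = 8836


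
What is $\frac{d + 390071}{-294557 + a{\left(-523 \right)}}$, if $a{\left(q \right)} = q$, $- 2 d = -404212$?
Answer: $- \frac{592177}{295080} \approx -2.0068$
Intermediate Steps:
$d = 202106$ ($d = \left(- \frac{1}{2}\right) \left(-404212\right) = 202106$)
$\frac{d + 390071}{-294557 + a{\left(-523 \right)}} = \frac{202106 + 390071}{-294557 - 523} = \frac{592177}{-295080} = 592177 \left(- \frac{1}{295080}\right) = - \frac{592177}{295080}$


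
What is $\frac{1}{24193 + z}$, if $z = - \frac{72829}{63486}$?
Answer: $\frac{63486}{1535843969} \approx 4.1336 \cdot 10^{-5}$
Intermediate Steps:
$z = - \frac{72829}{63486}$ ($z = \left(-72829\right) \frac{1}{63486} = - \frac{72829}{63486} \approx -1.1472$)
$\frac{1}{24193 + z} = \frac{1}{24193 - \frac{72829}{63486}} = \frac{1}{\frac{1535843969}{63486}} = \frac{63486}{1535843969}$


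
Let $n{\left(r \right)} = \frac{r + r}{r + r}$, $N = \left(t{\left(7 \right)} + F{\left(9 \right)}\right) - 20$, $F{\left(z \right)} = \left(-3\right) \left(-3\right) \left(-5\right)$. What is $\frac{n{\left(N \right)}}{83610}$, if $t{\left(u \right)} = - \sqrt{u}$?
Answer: $\frac{1}{83610} \approx 1.196 \cdot 10^{-5}$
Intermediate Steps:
$F{\left(z \right)} = -45$ ($F{\left(z \right)} = 9 \left(-5\right) = -45$)
$N = -65 - \sqrt{7}$ ($N = \left(- \sqrt{7} - 45\right) - 20 = \left(-45 - \sqrt{7}\right) - 20 = -65 - \sqrt{7} \approx -67.646$)
$n{\left(r \right)} = 1$ ($n{\left(r \right)} = \frac{2 r}{2 r} = 2 r \frac{1}{2 r} = 1$)
$\frac{n{\left(N \right)}}{83610} = 1 \cdot \frac{1}{83610} = \frac{1}{83610}$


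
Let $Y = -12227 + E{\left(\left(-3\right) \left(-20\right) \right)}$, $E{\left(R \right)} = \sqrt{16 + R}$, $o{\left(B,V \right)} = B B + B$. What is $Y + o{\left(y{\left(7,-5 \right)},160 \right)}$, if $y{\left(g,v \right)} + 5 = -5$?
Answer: $-12137 + 2 \sqrt{19} \approx -12128.0$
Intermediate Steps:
$y{\left(g,v \right)} = -10$ ($y{\left(g,v \right)} = -5 - 5 = -10$)
$o{\left(B,V \right)} = B + B^{2}$ ($o{\left(B,V \right)} = B^{2} + B = B + B^{2}$)
$Y = -12227 + 2 \sqrt{19}$ ($Y = -12227 + \sqrt{16 - -60} = -12227 + \sqrt{16 + 60} = -12227 + \sqrt{76} = -12227 + 2 \sqrt{19} \approx -12218.0$)
$Y + o{\left(y{\left(7,-5 \right)},160 \right)} = \left(-12227 + 2 \sqrt{19}\right) - 10 \left(1 - 10\right) = \left(-12227 + 2 \sqrt{19}\right) - -90 = \left(-12227 + 2 \sqrt{19}\right) + 90 = -12137 + 2 \sqrt{19}$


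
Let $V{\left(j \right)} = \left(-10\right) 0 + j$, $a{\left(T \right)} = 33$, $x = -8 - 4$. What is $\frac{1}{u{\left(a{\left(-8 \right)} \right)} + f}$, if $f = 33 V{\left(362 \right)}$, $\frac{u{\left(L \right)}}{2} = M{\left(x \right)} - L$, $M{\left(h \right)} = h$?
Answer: $\frac{1}{11856} \approx 8.4345 \cdot 10^{-5}$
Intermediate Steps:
$x = -12$
$V{\left(j \right)} = j$ ($V{\left(j \right)} = 0 + j = j$)
$u{\left(L \right)} = -24 - 2 L$ ($u{\left(L \right)} = 2 \left(-12 - L\right) = -24 - 2 L$)
$f = 11946$ ($f = 33 \cdot 362 = 11946$)
$\frac{1}{u{\left(a{\left(-8 \right)} \right)} + f} = \frac{1}{\left(-24 - 66\right) + 11946} = \frac{1}{-90 + 11946} = \frac{1}{11856}$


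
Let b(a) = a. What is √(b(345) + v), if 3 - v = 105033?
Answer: I*√104685 ≈ 323.55*I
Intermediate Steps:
v = -105030 (v = 3 - 1*105033 = 3 - 105033 = -105030)
√(b(345) + v) = √(345 - 105030) = √(-104685) = I*√104685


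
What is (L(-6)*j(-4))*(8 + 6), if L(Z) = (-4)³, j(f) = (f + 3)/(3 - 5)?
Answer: -448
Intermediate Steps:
j(f) = -3/2 - f/2 (j(f) = (3 + f)/(-2) = (3 + f)*(-½) = -3/2 - f/2)
L(Z) = -64
(L(-6)*j(-4))*(8 + 6) = (-64*(-3/2 - ½*(-4)))*(8 + 6) = -64*(-3/2 + 2)*14 = -64*½*14 = -32*14 = -448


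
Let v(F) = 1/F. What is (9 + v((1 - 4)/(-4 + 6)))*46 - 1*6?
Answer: 1132/3 ≈ 377.33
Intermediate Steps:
(9 + v((1 - 4)/(-4 + 6)))*46 - 1*6 = (9 + 1/((1 - 4)/(-4 + 6)))*46 - 1*6 = (9 + 1/(-3/2))*46 - 6 = (9 - 2/3)*46 - 6 = (25/3)*46 - 6 = 1150/3 - 6 = 1132/3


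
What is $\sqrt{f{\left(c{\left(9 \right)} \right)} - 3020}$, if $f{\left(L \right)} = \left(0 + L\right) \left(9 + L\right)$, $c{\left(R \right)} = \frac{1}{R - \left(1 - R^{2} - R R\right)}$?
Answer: $\frac{i \sqrt{87276469}}{170} \approx 54.954 i$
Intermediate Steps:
$c{\left(R \right)} = \frac{1}{-1 + R + 2 R^{2}}$ ($c{\left(R \right)} = \frac{1}{R + \left(\left(R^{2} + R^{2}\right) - 1\right)} = \frac{1}{R + \left(2 R^{2} - 1\right)} = \frac{1}{R + \left(-1 + 2 R^{2}\right)} = \frac{1}{-1 + R + 2 R^{2}}$)
$f{\left(L \right)} = L \left(9 + L\right)$
$\sqrt{f{\left(c{\left(9 \right)} \right)} - 3020} = \sqrt{\frac{9 + \frac{1}{-1 + 9 + 2 \cdot 9^{2}}}{-1 + 9 + 2 \cdot 9^{2}} - 3020} = \sqrt{\frac{9 + \frac{1}{-1 + 9 + 2 \cdot 81}}{-1 + 9 + 2 \cdot 81} - 3020} = \sqrt{\frac{9 + \frac{1}{-1 + 9 + 162}}{-1 + 9 + 162} - 3020} = \sqrt{\frac{9 + \frac{1}{170}}{170} - 3020} = \sqrt{\frac{1}{170} \cdot \frac{1531}{170} - 3020} = \sqrt{\frac{1531}{28900} - 3020} = \sqrt{- \frac{87276469}{28900}} = \frac{i \sqrt{87276469}}{170}$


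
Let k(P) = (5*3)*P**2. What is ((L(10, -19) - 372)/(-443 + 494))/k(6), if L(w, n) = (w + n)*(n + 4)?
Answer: -79/9180 ≈ -0.0086057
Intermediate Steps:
L(w, n) = (4 + n)*(n + w) (L(w, n) = (n + w)*(4 + n) = (4 + n)*(n + w))
k(P) = 15*P**2
((L(10, -19) - 372)/(-443 + 494))/k(6) = ((((-19)**2 + 4*(-19) + 4*10 - 19*10) - 372)/(-443 + 494))/((15*6**2)) = (((361 - 76 + 40 - 190) - 372)/51)/((15*36)) = ((135 - 372)*(1/51))/540 = -237*1/51*(1/540) = -79/17*1/540 = -79/9180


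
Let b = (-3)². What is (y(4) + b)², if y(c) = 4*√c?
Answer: 289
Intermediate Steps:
b = 9
(y(4) + b)² = (4*√4 + 9)² = (4*2 + 9)² = (8 + 9)² = 17² = 289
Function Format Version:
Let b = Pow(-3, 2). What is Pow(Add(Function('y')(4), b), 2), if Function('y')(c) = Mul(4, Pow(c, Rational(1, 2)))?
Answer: 289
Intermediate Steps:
b = 9
Pow(Add(Function('y')(4), b), 2) = Pow(Add(Mul(4, Pow(4, Rational(1, 2))), 9), 2) = Pow(Add(Mul(4, 2), 9), 2) = Pow(Add(8, 9), 2) = Pow(17, 2) = 289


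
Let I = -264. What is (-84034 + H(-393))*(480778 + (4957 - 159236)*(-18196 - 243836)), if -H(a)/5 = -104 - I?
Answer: -3429543033402804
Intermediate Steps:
H(a) = -800 (H(a) = -5*(-104 - 1*(-264)) = -5*(-104 + 264) = -5*160 = -800)
(-84034 + H(-393))*(480778 + (4957 - 159236)*(-18196 - 243836)) = (-84034 - 800)*(480778 + (4957 - 159236)*(-18196 - 243836)) = -84834*(480778 - 154279*(-262032)) = -84834*(480778 + 40426034928) = -84834*40426515706 = -3429543033402804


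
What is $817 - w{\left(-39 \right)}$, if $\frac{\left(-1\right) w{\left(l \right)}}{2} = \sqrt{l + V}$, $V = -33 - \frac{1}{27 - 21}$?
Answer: $817 + \frac{i \sqrt{2598}}{3} \approx 817.0 + 16.99 i$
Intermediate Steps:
$V = - \frac{199}{6}$ ($V = -33 - \frac{1}{6} = - \frac{199}{6} \approx -33.167$)
$w{\left(l \right)} = - 2 \sqrt{- \frac{199}{6} + l}$ ($w{\left(l \right)} = - 2 \sqrt{l - \frac{199}{6}} = - 2 \sqrt{- \frac{199}{6} + l}$)
$817 - w{\left(-39 \right)} = 817 - - \frac{\sqrt{-1194 + 36 \left(-39\right)}}{3} = 817 - - \frac{\sqrt{-1194 - 1404}}{3} = 817 - - \frac{\sqrt{-2598}}{3} = 817 - - \frac{i \sqrt{2598}}{3} = 817 + \frac{i \sqrt{2598}}{3}$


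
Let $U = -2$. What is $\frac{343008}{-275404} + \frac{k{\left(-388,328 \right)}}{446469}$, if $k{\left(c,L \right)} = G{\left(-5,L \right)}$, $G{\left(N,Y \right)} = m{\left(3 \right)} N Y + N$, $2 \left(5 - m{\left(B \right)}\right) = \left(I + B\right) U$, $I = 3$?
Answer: $- \frac{13176008661}{10246612373} \approx -1.2859$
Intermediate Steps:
$m{\left(B \right)} = 8 + B$ ($m{\left(B \right)} = 5 - \frac{\left(3 + B\right) \left(-2\right)}{2} = 5 - \frac{-6 - 2 B}{2} = 5 + \left(3 + B\right) = 8 + B$)
$G{\left(N,Y \right)} = N + 11 N Y$ ($G{\left(N,Y \right)} = \left(8 + 3\right) N Y + N = 11 N Y + N = N + 11 N Y$)
$k{\left(c,L \right)} = -5 - 55 L$ ($k{\left(c,L \right)} = - 5 \left(1 + 11 L\right) = -5 - 55 L$)
$\frac{343008}{-275404} + \frac{k{\left(-388,328 \right)}}{446469} = \frac{343008}{-275404} + \frac{-5 - 18040}{446469} = 343008 \left(- \frac{1}{275404}\right) + \left(-5 - 18040\right) \frac{1}{446469} = - \frac{85752}{68851} - \frac{6015}{148823} = - \frac{13176008661}{10246612373}$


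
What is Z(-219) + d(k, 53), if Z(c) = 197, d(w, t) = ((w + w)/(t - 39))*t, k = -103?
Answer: -4080/7 ≈ -582.86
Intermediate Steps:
d(w, t) = 2*t*w/(-39 + t) (d(w, t) = ((2*w)/(-39 + t))*t = (2*w/(-39 + t))*t = 2*t*w/(-39 + t))
Z(-219) + d(k, 53) = 197 + 2*53*(-103)/(-39 + 53) = 197 + 2*53*(-103)/14 = 197 + 2*53*(-103)*(1/14) = 197 - 5459/7 = -4080/7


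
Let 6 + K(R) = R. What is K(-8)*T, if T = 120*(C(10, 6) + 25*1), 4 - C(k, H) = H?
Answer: -38640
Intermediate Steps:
C(k, H) = 4 - H
K(R) = -6 + R
T = 2760 (T = 120*((4 - 1*6) + 25*1) = 120*((4 - 6) + 25) = 120*(-2 + 25) = 120*23 = 2760)
K(-8)*T = (-6 - 8)*2760 = -14*2760 = -38640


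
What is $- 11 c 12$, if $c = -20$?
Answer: $2640$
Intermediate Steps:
$- 11 c 12 = \left(-11\right) \left(-20\right) 12 = 220 \cdot 12 = 2640$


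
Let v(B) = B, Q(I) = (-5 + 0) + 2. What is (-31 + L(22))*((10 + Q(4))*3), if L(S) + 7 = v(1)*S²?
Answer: 9366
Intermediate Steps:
Q(I) = -3 (Q(I) = -5 + 2 = -3)
L(S) = -7 + S² (L(S) = -7 + 1*S² = -7 + S²)
(-31 + L(22))*((10 + Q(4))*3) = (-31 + (-7 + 22²))*((10 - 3)*3) = (-31 + (-7 + 484))*(7*3) = (-31 + 477)*21 = 446*21 = 9366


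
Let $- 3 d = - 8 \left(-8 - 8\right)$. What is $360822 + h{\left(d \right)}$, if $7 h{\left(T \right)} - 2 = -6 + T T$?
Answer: $\frac{22748134}{63} \approx 3.6108 \cdot 10^{5}$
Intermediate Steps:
$d = - \frac{128}{3}$ ($d = - \frac{\left(-8\right) \left(-8 - 8\right)}{3} = - \frac{\left(-8\right) \left(-16\right)}{3} = \left(- \frac{1}{3}\right) 128 = - \frac{128}{3} \approx -42.667$)
$h{\left(T \right)} = - \frac{4}{7} + \frac{T^{2}}{7}$ ($h{\left(T \right)} = \frac{2}{7} + \frac{-6 + T T}{7} = \frac{2}{7} + \frac{-6 + T^{2}}{7} = \frac{2}{7} + \left(- \frac{6}{7} + \frac{T^{2}}{7}\right) = - \frac{4}{7} + \frac{T^{2}}{7}$)
$360822 + h{\left(d \right)} = 360822 - \left(\frac{4}{7} - \frac{\left(- \frac{128}{3}\right)^{2}}{7}\right) = 360822 + \left(- \frac{4}{7} + \frac{1}{7} \cdot \frac{16384}{9}\right) = 360822 + \left(- \frac{4}{7} + \frac{16384}{63}\right) = 360822 + \frac{16348}{63} = \frac{22748134}{63}$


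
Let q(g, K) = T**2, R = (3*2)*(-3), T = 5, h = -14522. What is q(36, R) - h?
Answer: 14547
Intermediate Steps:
R = -18 (R = 6*(-3) = -18)
q(g, K) = 25 (q(g, K) = 5**2 = 25)
q(36, R) - h = 25 - 1*(-14522) = 25 + 14522 = 14547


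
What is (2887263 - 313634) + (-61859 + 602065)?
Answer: 3113835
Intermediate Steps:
(2887263 - 313634) + (-61859 + 602065) = 2573629 + 540206 = 3113835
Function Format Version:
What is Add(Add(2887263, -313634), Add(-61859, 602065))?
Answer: 3113835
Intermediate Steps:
Add(Add(2887263, -313634), Add(-61859, 602065)) = Add(2573629, 540206) = 3113835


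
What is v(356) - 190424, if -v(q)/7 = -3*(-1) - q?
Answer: -187953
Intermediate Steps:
v(q) = -21 + 7*q (v(q) = -7*(-3*(-1) - q) = -7*(3 - q) = -21 + 7*q)
v(356) - 190424 = (-21 + 7*356) - 190424 = (-21 + 2492) - 190424 = 2471 - 190424 = -187953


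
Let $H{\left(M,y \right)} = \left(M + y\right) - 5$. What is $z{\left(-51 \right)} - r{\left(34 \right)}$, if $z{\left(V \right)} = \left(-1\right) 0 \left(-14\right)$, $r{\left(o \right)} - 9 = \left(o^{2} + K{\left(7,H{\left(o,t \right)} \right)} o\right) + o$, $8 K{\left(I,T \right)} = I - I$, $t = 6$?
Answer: $-1199$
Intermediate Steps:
$H{\left(M,y \right)} = -5 + M + y$
$K{\left(I,T \right)} = 0$ ($K{\left(I,T \right)} = \frac{I - I}{8} = \frac{1}{8} \cdot 0 = 0$)
$r{\left(o \right)} = 9 + o + o^{2}$ ($r{\left(o \right)} = 9 + \left(\left(o^{2} + 0 o\right) + o\right) = 9 + \left(\left(o^{2} + 0\right) + o\right) = 9 + \left(o^{2} + o\right) = 9 + \left(o + o^{2}\right) = 9 + o + o^{2}$)
$z{\left(V \right)} = 0$ ($z{\left(V \right)} = 0 \left(-14\right) = 0$)
$z{\left(-51 \right)} - r{\left(34 \right)} = 0 - \left(9 + 34 + 34^{2}\right) = 0 - \left(9 + 34 + 1156\right) = 0 - 1199 = -1199$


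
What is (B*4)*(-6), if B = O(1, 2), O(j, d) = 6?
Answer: -144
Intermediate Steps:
B = 6
(B*4)*(-6) = (6*4)*(-6) = 24*(-6) = -144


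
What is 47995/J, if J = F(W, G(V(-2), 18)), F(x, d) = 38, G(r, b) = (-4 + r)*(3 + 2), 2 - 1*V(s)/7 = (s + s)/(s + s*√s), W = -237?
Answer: 47995/38 ≈ 1263.0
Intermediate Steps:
V(s) = 14 - 14*s/(s + s^(3/2)) (V(s) = 14 - 7*(s + s)/(s + s*√s) = 14 - 7*2*s/(s + s^(3/2)) = 14 - 14*s/(s + s^(3/2)))
G(r, b) = -20 + 5*r (G(r, b) = (-4 + r)*5 = -20 + 5*r)
J = 38
47995/J = 47995/38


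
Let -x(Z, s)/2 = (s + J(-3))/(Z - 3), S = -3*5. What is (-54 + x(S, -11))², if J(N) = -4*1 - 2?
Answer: 253009/81 ≈ 3123.6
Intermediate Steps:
J(N) = -6 (J(N) = -4 - 2 = -6)
S = -15
x(Z, s) = -2*(-6 + s)/(-3 + Z) (x(Z, s) = -2*(s - 6)/(Z - 3) = -2*(-6 + s)/(-3 + Z))
(-54 + x(S, -11))² = (-54 + 2*(6 - 1*(-11))/(-3 - 15))² = (-54 + 2*(6 + 11)/(-18))² = (-54 + 2*(-1/18)*17)² = (-54 - 17/9)² = (-503/9)² = 253009/81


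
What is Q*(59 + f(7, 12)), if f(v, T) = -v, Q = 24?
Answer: 1248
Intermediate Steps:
Q*(59 + f(7, 12)) = 24*(59 - 1*7) = 24*(59 - 7) = 24*52 = 1248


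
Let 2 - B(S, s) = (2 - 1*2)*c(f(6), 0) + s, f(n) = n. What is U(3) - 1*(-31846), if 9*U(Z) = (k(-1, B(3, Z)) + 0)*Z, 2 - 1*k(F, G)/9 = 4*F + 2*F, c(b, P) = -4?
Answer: 31870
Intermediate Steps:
B(S, s) = 2 - s (B(S, s) = 2 - ((2 - 1*2)*(-4) + s) = 2 - ((2 - 2)*(-4) + s) = 2 - (0*(-4) + s) = 2 - (0 + s) = 2 - s)
k(F, G) = 18 - 54*F (k(F, G) = 18 - 9*(4*F + 2*F) = 18 - 54*F)
U(Z) = 8*Z (U(Z) = (((18 - 54*(-1)) + 0)*Z)/9 = (((18 + 54) + 0)*Z)/9 = ((72 + 0)*Z)/9 = (72*Z)/9 = 8*Z)
U(3) - 1*(-31846) = 8*3 - 1*(-31846) = 24 + 31846 = 31870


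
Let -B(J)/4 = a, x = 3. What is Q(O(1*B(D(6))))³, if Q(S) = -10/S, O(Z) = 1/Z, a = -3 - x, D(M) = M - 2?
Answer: -13824000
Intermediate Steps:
D(M) = -2 + M
a = -6 (a = -3 - 1*3 = -3 - 3 = -6)
B(J) = 24 (B(J) = -4*(-6) = 24)
Q(O(1*B(D(6))))³ = (-10*1*24)³ = (-10/(1/24))³ = (-10/1/24)³ = (-10*24)³ = (-240)³ = -13824000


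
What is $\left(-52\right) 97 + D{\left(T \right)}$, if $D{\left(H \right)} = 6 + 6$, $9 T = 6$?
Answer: $-5032$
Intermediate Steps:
$T = \frac{2}{3}$ ($T = \frac{1}{9} \cdot 6 = \frac{2}{3} \approx 0.66667$)
$D{\left(H \right)} = 12$
$\left(-52\right) 97 + D{\left(T \right)} = \left(-52\right) 97 + 12 = -5044 + 12 = -5032$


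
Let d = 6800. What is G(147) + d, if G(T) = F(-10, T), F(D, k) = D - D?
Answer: 6800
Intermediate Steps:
F(D, k) = 0
G(T) = 0
G(147) + d = 0 + 6800 = 6800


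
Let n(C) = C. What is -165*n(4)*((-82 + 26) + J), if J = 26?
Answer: 19800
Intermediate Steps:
-165*n(4)*((-82 + 26) + J) = -660*((-82 + 26) + 26) = -660*(-56 + 26) = -660*(-30) = -165*(-120) = 19800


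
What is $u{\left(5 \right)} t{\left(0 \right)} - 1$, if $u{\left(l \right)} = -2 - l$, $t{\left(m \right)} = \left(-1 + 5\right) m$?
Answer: $-1$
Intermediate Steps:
$t{\left(m \right)} = 4 m$
$u{\left(5 \right)} t{\left(0 \right)} - 1 = \left(-2 - 5\right) 4 \cdot 0 - 1 = \left(-2 - 5\right) 0 - 1 = \left(-7\right) 0 - 1 = 0 - 1 = -1$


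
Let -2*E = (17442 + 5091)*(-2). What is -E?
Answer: -22533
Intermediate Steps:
E = 22533 (E = -(17442 + 5091)*(-2)/2 = -22533*(-2)/2 = -½*(-45066) = 22533)
-E = -1*22533 = -22533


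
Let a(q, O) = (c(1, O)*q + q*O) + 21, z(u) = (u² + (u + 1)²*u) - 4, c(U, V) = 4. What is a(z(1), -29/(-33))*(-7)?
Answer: -5978/33 ≈ -181.15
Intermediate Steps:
z(u) = -4 + u² + u*(1 + u)² (z(u) = (u² + (1 + u)²*u) - 4 = (u² + u*(1 + u)²) - 4 = -4 + u² + u*(1 + u)²)
a(q, O) = 21 + 4*q + O*q (a(q, O) = (4*q + q*O) + 21 = (4*q + O*q) + 21 = 21 + 4*q + O*q)
a(z(1), -29/(-33))*(-7) = (21 + 4*(-4 + 1² + 1*(1 + 1)²) + (-29/(-33))*(-4 + 1² + 1*(1 + 1)²))*(-7) = (21 + 4*(-4 + 1 + 1*2²) + (-29*(-1/33))*(-4 + 1 + 1*2²))*(-7) = (21 + 4*(-4 + 1 + 1*4) + 29*(-4 + 1 + 1*4)/33)*(-7) = (21 + 4*(-4 + 1 + 4) + 29*(-4 + 1 + 4)/33)*(-7) = (21 + 4*1 + (29/33)*1)*(-7) = (21 + 4 + 29/33)*(-7) = (854/33)*(-7) = -5978/33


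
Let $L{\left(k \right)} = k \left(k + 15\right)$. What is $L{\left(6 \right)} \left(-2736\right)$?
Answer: $-344736$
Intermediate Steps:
$L{\left(k \right)} = k \left(15 + k\right)$
$L{\left(6 \right)} \left(-2736\right) = 6 \left(15 + 6\right) \left(-2736\right) = 6 \cdot 21 \left(-2736\right) = 126 \left(-2736\right) = -344736$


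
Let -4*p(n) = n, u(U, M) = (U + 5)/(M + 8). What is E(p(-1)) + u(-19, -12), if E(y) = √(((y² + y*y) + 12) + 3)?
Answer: 7/2 + 11*√2/4 ≈ 7.3891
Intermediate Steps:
u(U, M) = (5 + U)/(8 + M)
p(n) = -n/4
E(y) = √(15 + 2*y²) (E(y) = √(((y² + y²) + 12) + 3) = √((2*y² + 12) + 3) = √((12 + 2*y²) + 3) = √(15 + 2*y²))
E(p(-1)) + u(-19, -12) = √(15 + 2*(-¼*(-1))²) + (5 - 19)/(8 - 12) = √(15 + 2*(¼)²) - 14/(-4) = √(15 + 2*(1/16)) - ¼*(-14) = √(15 + ⅛) + 7/2 = √(121/8) + 7/2 = 11*√2/4 + 7/2 = 7/2 + 11*√2/4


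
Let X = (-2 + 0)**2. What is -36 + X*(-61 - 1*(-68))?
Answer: -8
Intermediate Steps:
X = 4 (X = (-2)**2 = 4)
-36 + X*(-61 - 1*(-68)) = -36 + 4*(-61 - 1*(-68)) = -36 + 4*(-61 + 68) = -36 + 4*7 = -36 + 28 = -8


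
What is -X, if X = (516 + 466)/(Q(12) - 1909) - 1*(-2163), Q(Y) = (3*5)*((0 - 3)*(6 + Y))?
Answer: -5880215/2719 ≈ -2162.6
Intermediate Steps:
Q(Y) = -270 - 45*Y (Q(Y) = 15*(-3*(6 + Y)) = 15*(-18 - 3*Y) = -270 - 45*Y)
X = 5880215/2719 (X = (516 + 466)/((-270 - 45*12) - 1909) - 1*(-2163) = 982/((-270 - 540) - 1909) + 2163 = 982/(-810 - 1909) + 2163 = 982/(-2719) + 2163 = 982*(-1/2719) + 2163 = -982/2719 + 2163 = 5880215/2719 ≈ 2162.6)
-X = -1*5880215/2719 = -5880215/2719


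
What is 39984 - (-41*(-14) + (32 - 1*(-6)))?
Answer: 39372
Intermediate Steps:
39984 - (-41*(-14) + (32 - 1*(-6))) = 39984 - (574 + (32 + 6)) = 39984 - (574 + 38) = 39984 - 1*612 = 39984 - 612 = 39372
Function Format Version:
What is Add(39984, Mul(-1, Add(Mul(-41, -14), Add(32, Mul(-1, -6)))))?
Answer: 39372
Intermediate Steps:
Add(39984, Mul(-1, Add(Mul(-41, -14), Add(32, Mul(-1, -6))))) = Add(39984, Mul(-1, Add(574, Add(32, 6)))) = Add(39984, Mul(-1, Add(574, 38))) = Add(39984, Mul(-1, 612)) = Add(39984, -612) = 39372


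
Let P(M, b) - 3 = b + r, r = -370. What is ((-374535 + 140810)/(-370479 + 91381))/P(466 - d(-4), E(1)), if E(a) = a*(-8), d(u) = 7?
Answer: -9349/4186470 ≈ -0.0022331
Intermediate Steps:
E(a) = -8*a
P(M, b) = -367 + b (P(M, b) = 3 + (b - 370) = 3 + (-370 + b) = -367 + b)
((-374535 + 140810)/(-370479 + 91381))/P(466 - d(-4), E(1)) = ((-374535 + 140810)/(-370479 + 91381))/(-367 - 8*1) = (-233725/(-279098))/(-367 - 8) = -233725*(-1/279098)/(-375) = (233725/279098)*(-1/375) = -9349/4186470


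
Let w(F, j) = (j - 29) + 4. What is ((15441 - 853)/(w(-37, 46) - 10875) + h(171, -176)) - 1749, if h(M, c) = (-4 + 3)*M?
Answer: -10427134/5427 ≈ -1921.3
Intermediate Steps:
w(F, j) = -25 + j (w(F, j) = (-29 + j) + 4 = -25 + j)
h(M, c) = -M
((15441 - 853)/(w(-37, 46) - 10875) + h(171, -176)) - 1749 = ((15441 - 853)/((-25 + 46) - 10875) - 1*171) - 1749 = (14588/(21 - 10875) - 171) - 1749 = (14588/(-10854) - 171) - 1749 = (14588*(-1/10854) - 171) - 1749 = (-7294/5427 - 171) - 1749 = -935311/5427 - 1749 = -10427134/5427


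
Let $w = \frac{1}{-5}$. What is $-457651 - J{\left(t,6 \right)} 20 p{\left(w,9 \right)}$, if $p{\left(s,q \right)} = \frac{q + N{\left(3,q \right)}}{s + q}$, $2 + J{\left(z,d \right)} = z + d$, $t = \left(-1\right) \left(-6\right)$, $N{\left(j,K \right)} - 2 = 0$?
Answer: $-457901$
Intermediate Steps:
$N{\left(j,K \right)} = 2$ ($N{\left(j,K \right)} = 2 + 0 = 2$)
$t = 6$
$J{\left(z,d \right)} = -2 + d + z$ ($J{\left(z,d \right)} = -2 + \left(z + d\right) = -2 + \left(d + z\right) = -2 + d + z$)
$w = - \frac{1}{5} \approx -0.2$
$p{\left(s,q \right)} = \frac{2 + q}{q + s}$ ($p{\left(s,q \right)} = \frac{q + 2}{s + q} = \frac{2 + q}{q + s}$)
$-457651 - J{\left(t,6 \right)} 20 p{\left(w,9 \right)} = -457651 - \left(-2 + 6 + 6\right) 20 \frac{2 + 9}{9 - \frac{1}{5}} = -457651 - 10 \cdot 20 \frac{1}{\frac{44}{5}} \cdot 11 = -457651 - 200 \cdot \frac{5}{44} \cdot 11 = -457651 - 200 \cdot \frac{5}{4} = -457651 - 250 = -457901$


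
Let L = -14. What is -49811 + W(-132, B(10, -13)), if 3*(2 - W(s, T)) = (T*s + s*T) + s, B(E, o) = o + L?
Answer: -52141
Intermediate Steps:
B(E, o) = -14 + o (B(E, o) = o - 14 = -14 + o)
W(s, T) = 2 - s/3 - 2*T*s/3 (W(s, T) = 2 - ((T*s + s*T) + s)/3 = 2 - ((T*s + T*s) + s)/3 = 2 - (2*T*s + s)/3 = 2 - (s + 2*T*s)/3 = 2 + (-s/3 - 2*T*s/3) = 2 - s/3 - 2*T*s/3)
-49811 + W(-132, B(10, -13)) = -49811 + (2 - ⅓*(-132) - ⅔*(-14 - 13)*(-132)) = -49811 + (2 + 44 - ⅔*(-27)*(-132)) = -49811 + (2 + 44 - 2376) = -49811 - 2330 = -52141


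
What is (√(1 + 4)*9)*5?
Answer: 45*√5 ≈ 100.62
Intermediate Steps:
(√(1 + 4)*9)*5 = (√5*9)*5 = (9*√5)*5 = 45*√5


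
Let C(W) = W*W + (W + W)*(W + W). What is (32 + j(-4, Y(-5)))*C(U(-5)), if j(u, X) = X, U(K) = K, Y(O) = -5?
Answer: 3375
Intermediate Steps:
C(W) = 5*W² (C(W) = W² + (2*W)*(2*W) = W² + 4*W² = 5*W²)
(32 + j(-4, Y(-5)))*C(U(-5)) = (32 - 5)*(5*(-5)²) = 27*(5*25) = 27*125 = 3375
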